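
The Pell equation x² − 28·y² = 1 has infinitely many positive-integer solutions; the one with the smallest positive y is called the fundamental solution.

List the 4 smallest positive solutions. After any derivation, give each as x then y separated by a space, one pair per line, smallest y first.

127 24
32257 6096
8193151 1548360
2081028097 393277344

d=28: √d = [5; 3,2,3,10] (ℓ=4, even), read p_3/q_3
a_0=5:  p_0=5·1+0=5,  q_0=5·0+1=1
…
a_2=2:  p_2=2·16+5=37,  q_2=2·3+1=7
a_3=3:  p_3=3·37+16=127,  q_3=3·7+3=24
→ (127, 24).  Check: 127²=16129, 28·24²=16128, difference 1.
(127+24√28)^2 = 32257 + 6096√28
(127+24√28)^3 = 8193151 + 1548360√28
(127+24√28)^4 = 2081028097 + 393277344√28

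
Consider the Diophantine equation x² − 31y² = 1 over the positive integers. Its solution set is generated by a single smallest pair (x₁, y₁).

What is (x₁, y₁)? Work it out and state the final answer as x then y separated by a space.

1520 273

√31 = [5; 1,1,3,5,3,1,1,10, …], period ℓ=8 (even) → k=7
a_0=5:  p_0=5·1+0=5,  q_0=5·0+1=1
a_1=1:  p_1=1·5+1=6,  q_1=1·1+0=1
…
a_3=3:  p_3=3·11+6=39,  q_3=3·2+1=7
…
a_5=3:  p_5=3·206+39=657,  q_5=3·37+7=118
a_6=1:  p_6=1·657+206=863,  q_6=1·118+37=155
a_7=1:  p_7=1·863+657=1520,  q_7=1·155+118=273
→ (1520, 273).  Check: 1520²=2310400, 31·273²=2310399, difference 1.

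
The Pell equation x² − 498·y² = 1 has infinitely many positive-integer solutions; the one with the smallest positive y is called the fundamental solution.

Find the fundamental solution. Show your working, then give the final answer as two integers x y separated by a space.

179777 8056

√498 → a₀=22, period (3,6,22,6,3,44); ℓ=6 even so k=5
i=0: a=22 ⇒ p=22, q=1
…
i=2: a=6 ⇒ p=424, q=19
…
i=4: a=6 ⇒ p=56794, q=2545
i=5: a=3 ⇒ p=179777, q=8056
(x₁, y₁) = (179777, 8056);  179777² − 498·8056² = 1 ✓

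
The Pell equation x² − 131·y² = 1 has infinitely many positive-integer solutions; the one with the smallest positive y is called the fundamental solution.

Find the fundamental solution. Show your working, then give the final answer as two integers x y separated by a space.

10610 927

[11; 2,4,11,4,2,22] for √131; ℓ=6 ⇒ convergent index 5
a_0=11:  p_0=11·1+0=11,  q_0=11·0+1=1
a_1=2:  p_1=2·11+1=23,  q_1=2·1+0=2
a_2=4:  p_2=4·23+11=103,  q_2=4·2+1=9
…
a_4=4:  p_4=4·1156+103=4727,  q_4=4·101+9=413
a_5=2:  p_5=2·4727+1156=10610,  q_5=2·413+101=927
fundamental: x₁=10610, y₁=927  (since 112572100 − 131·859329 = 1)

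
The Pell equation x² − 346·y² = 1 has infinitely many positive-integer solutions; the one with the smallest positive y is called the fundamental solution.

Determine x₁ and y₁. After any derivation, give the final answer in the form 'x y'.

[18; 1,1,1,1,36] for √346; ℓ=5 ⇒ convergent index 9
a_0=18:  p_0=18·1+0=18,  q_0=18·0+1=1
…
a_3=1:  p_3=1·37+19=56,  q_3=1·2+1=3
a_4=1:  p_4=1·56+37=93,  q_4=1·3+2=5
a_5=36:  p_5=36·93+56=3404,  q_5=36·5+3=183
…
a_8=1:  p_8=1·6901+3497=10398,  q_8=1·371+188=559
a_9=1:  p_9=1·10398+6901=17299,  q_9=1·559+371=930
→ (17299, 930).  Check: 17299²=299255401, 346·930²=299255400, difference 1.

17299 930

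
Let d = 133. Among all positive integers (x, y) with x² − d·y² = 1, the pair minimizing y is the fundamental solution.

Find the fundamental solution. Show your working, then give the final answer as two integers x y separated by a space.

2588599 224460

[11; 1,1,7,5,1,…,1,1,22] for √133; ℓ=16 ⇒ convergent index 15
a_0=11:  p_0=11·1+0=11,  q_0=11·0+1=1
a_1=1:  p_1=1·11+1=12,  q_1=1·1+0=1
…
a_4=5:  p_4=5·173+23=888,  q_4=5·15+2=77
a_5=1:  p_5=1·888+173=1061,  q_5=1·77+15=92
a_6=1:  p_6=1·1061+888=1949,  q_6=1·92+77=169
…
a_8=2:  p_8=2·3010+1949=7969,  q_8=2·261+169=691
…
a_11=1:  p_11=1·18948+10979=29927,  q_11=1·1643+952=2595
a_12=5:  p_12=5·29927+18948=168583,  q_12=5·2595+1643=14618
…
a_14=1:  p_14=1·1210008+168583=1378591,  q_14=1·104921+14618=119539
a_15=1:  p_15=1·1378591+1210008=2588599,  q_15=1·119539+104921=224460
fundamental: x₁=2588599, y₁=224460  (since 6700844782801 − 133·50382291600 = 1)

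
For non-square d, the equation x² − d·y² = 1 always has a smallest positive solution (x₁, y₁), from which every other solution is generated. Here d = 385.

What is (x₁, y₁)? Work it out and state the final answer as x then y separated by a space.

95831 4884

√385 = [19; 1,1,1,1,1,…,1,1,38, …], period ℓ=16 (even) → k=15
i=0: a=19 ⇒ p=19, q=1
i=1: a=1 ⇒ p=20, q=1
i=2: a=1 ⇒ p=39, q=2
…
i=4: a=1 ⇒ p=98, q=5
i=5: a=1 ⇒ p=157, q=8
i=6: a=3 ⇒ p=569, q=29
i=7: a=1 ⇒ p=726, q=37
i=8: a=2 ⇒ p=2021, q=103
…
i=10: a=3 ⇒ p=10262, q=523
i=11: a=1 ⇒ p=13009, q=663
…
i=14: a=1 ⇒ p=59551, q=3035
i=15: a=1 ⇒ p=95831, q=4884
→ (95831, 4884).  Check: 95831²=9183580561, 385·4884²=9183580560, difference 1.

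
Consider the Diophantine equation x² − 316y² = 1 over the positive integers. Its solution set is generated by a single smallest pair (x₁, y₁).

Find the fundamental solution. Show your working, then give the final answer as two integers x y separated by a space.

√316 → a₀=17, period (1,3,2,8,2,3,1,34); ℓ=8 even so k=7
i=0: a=17 ⇒ p=17, q=1
…
i=2: a=3 ⇒ p=71, q=4
…
i=4: a=8 ⇒ p=1351, q=76
…
i=6: a=3 ⇒ p=9937, q=559
i=7: a=1 ⇒ p=12799, q=720
(x₁, y₁) = (12799, 720);  12799² − 316·720² = 1 ✓

12799 720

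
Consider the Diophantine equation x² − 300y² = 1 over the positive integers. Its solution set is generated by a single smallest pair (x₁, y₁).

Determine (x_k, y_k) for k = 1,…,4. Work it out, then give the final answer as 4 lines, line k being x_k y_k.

1351 78
3650401 210756
9863382151 569462634
26650854921601 1538687826312

d=300: √d = [17; 3,8,3,34] (ℓ=4, even), read p_3/q_3
k=0  a_k=17  p_k/q_k = 17/1
k=1  a_k=3  p_k/q_k = 52/3
k=2  a_k=8  p_k/q_k = 433/25
k=3  a_k=3  p_k/q_k = 1351/78
→ (1351, 78).  Check: 1351²=1825201, 300·78²=1825200, difference 1.
n=2: (1351,78)∘(1351,78) = (1351·1351+300·78·78, 1351·78+78·1351) = (3650401,210756)
n=3: (3650401,210756)∘(1351,78) = (1351·3650401+300·78·210756, 1351·210756+78·3650401) = (9863382151,569462634)
n=4: (9863382151,569462634)∘(1351,78) = (1351·9863382151+300·78·569462634, 1351·569462634+78·9863382151) = (26650854921601,1538687826312)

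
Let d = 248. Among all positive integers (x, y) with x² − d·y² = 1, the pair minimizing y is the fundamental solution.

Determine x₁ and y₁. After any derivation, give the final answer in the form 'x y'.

√248 = [15; 1,2,1,30, …], period ℓ=4 (even) → k=3
i=0: a=15 ⇒ p=15, q=1
i=1: a=1 ⇒ p=16, q=1
i=2: a=2 ⇒ p=47, q=3
i=3: a=1 ⇒ p=63, q=4
(x₁, y₁) = (63, 4);  63² − 248·4² = 1 ✓

63 4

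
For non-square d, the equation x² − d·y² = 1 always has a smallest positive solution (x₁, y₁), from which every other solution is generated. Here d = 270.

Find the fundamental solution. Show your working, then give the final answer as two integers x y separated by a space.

5291 322

[16; 2,3,6,3,2,32] for √270; ℓ=6 ⇒ convergent index 5
k=0  a_k=16  p_k/q_k = 16/1
k=1  a_k=2  p_k/q_k = 33/2
k=2  a_k=3  p_k/q_k = 115/7
k=3  a_k=6  p_k/q_k = 723/44
k=4  a_k=3  p_k/q_k = 2284/139
k=5  a_k=2  p_k/q_k = 5291/322
(x₁, y₁) = (5291, 322);  5291² − 270·322² = 1 ✓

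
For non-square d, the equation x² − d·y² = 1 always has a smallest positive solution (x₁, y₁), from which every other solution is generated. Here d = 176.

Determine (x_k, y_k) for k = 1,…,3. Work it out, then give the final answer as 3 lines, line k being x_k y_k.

[13; 3,1,3,26] for √176; ℓ=4 ⇒ convergent index 3
step 0: (13, 1)  from 13·(1,0) + (0,1)
step 1: (40, 3)  from 3·(13,1) + (1,0)
step 2: (53, 4)  from 1·(40,3) + (13,1)
step 3: (199, 15)  from 3·(53,4) + (40,3)
(x₁, y₁) = (199, 15);  199² − 176·15² = 1 ✓
k=2:  x_2 = 199·199+176·15·15 = 79201,  y_2 = 199·15+15·199 = 5970
k=3:  x_3 = 199·79201+176·15·5970 = 31521799,  y_3 = 199·5970+15·79201 = 2376045

199 15
79201 5970
31521799 2376045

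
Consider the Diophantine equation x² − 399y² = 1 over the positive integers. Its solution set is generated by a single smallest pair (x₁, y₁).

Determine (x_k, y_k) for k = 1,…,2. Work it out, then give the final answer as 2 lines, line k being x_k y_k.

[19; 1,38] for √399; ℓ=2 ⇒ convergent index 1
i=0: a=19 ⇒ p=19, q=1
i=1: a=1 ⇒ p=20, q=1
→ (20, 1).  Check: 20²=400, 399·1²=399, difference 1.
k=2:  x_2 = 20·20+399·1·1 = 799,  y_2 = 20·1+1·20 = 40

20 1
799 40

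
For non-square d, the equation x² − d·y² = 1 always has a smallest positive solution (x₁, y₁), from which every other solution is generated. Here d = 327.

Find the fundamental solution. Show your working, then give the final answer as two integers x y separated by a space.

[18; 12,36] for √327; ℓ=2 ⇒ convergent index 1
a_0=18:  p_0=18·1+0=18,  q_0=18·0+1=1
a_1=12:  p_1=12·18+1=217,  q_1=12·1+0=12
(x₁, y₁) = (217, 12);  217² − 327·12² = 1 ✓

217 12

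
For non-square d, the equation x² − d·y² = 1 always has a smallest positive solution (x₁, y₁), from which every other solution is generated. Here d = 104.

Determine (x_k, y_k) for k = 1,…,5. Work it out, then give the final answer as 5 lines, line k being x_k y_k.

d=104: √d = [10; 5,20] (ℓ=2, even), read p_1/q_1
k=0  a_k=10  p_k/q_k = 10/1
k=1  a_k=5  p_k/q_k = 51/5
(x₁, y₁) = (51, 5);  51² − 104·5² = 1 ✓
n=2: (51,5)∘(51,5) = (51·51+104·5·5, 51·5+5·51) = (5201,510)
n=3: (5201,510)∘(51,5) = (51·5201+104·5·510, 51·510+5·5201) = (530451,52015)
n=4: (530451,52015)∘(51,5) = (51·530451+104·5·52015, 51·52015+5·530451) = (54100801,5305020)
n=5: (54100801,5305020)∘(51,5) = (51·54100801+104·5·5305020, 51·5305020+5·54100801) = (5517751251,541060025)

51 5
5201 510
530451 52015
54100801 5305020
5517751251 541060025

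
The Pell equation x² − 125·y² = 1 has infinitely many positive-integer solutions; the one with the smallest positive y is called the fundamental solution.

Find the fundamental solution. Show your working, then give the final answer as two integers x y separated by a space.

930249 83204

[11; 5,1,1,5,22] for √125; ℓ=5 ⇒ convergent index 9
i=0: a=11 ⇒ p=11, q=1
…
i=2: a=1 ⇒ p=67, q=6
…
i=7: a=1 ⇒ p=91444, q=8179
i=8: a=1 ⇒ p=167761, q=15005
i=9: a=5 ⇒ p=930249, q=83204
fundamental: x₁=930249, y₁=83204  (since 865363202001 − 125·6922905616 = 1)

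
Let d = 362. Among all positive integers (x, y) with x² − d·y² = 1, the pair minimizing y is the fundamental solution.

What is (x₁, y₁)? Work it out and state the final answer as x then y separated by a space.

723 38

[19; 38] for √362; ℓ=1 ⇒ convergent index 1
i=0: a=19 ⇒ p=19, q=1
i=1: a=38 ⇒ p=723, q=38
fundamental: x₁=723, y₁=38  (since 522729 − 362·1444 = 1)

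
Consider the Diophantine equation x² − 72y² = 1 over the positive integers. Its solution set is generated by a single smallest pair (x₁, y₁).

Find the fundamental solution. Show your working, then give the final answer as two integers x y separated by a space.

17 2

√72 = [8; 2,16, …], period ℓ=2 (even) → k=1
i=0: a=8 ⇒ p=8, q=1
i=1: a=2 ⇒ p=17, q=2
fundamental: x₁=17, y₁=2  (since 289 − 72·4 = 1)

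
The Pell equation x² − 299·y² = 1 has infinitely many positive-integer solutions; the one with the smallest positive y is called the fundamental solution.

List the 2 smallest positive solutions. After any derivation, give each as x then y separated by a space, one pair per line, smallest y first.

d=299: √d = [17; 3,2,3,34] (ℓ=4, even), read p_3/q_3
k=0  a_k=17  p_k/q_k = 17/1
…
k=2  a_k=2  p_k/q_k = 121/7
k=3  a_k=3  p_k/q_k = 415/24
→ (415, 24).  Check: 415²=172225, 299·24²=172224, difference 1.
(415+24√299)^2 = 344449 + 19920√299

415 24
344449 19920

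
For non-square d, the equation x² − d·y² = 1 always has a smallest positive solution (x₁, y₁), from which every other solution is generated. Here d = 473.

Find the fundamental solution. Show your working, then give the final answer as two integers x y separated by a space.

87 4

√473 = [21; 1,2,1,42, …], period ℓ=4 (even) → k=3
k=0  a_k=21  p_k/q_k = 21/1
…
k=2  a_k=2  p_k/q_k = 65/3
k=3  a_k=1  p_k/q_k = 87/4
→ (87, 4).  Check: 87²=7569, 473·4²=7568, difference 1.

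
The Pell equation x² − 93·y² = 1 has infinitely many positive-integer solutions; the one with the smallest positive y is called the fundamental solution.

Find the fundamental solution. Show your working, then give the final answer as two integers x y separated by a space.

12151 1260

[9; 1,1,1,4,6,4,1,1,1,18] for √93; ℓ=10 ⇒ convergent index 9
a_0=9:  p_0=9·1+0=9,  q_0=9·0+1=1
…
a_3=1:  p_3=1·19+10=29,  q_3=1·2+1=3
a_4=4:  p_4=4·29+19=135,  q_4=4·3+2=14
a_5=6:  p_5=6·135+29=839,  q_5=6·14+3=87
a_6=4:  p_6=4·839+135=3491,  q_6=4·87+14=362
…
a_8=1:  p_8=1·4330+3491=7821,  q_8=1·449+362=811
a_9=1:  p_9=1·7821+4330=12151,  q_9=1·811+449=1260
→ (12151, 1260).  Check: 12151²=147646801, 93·1260²=147646800, difference 1.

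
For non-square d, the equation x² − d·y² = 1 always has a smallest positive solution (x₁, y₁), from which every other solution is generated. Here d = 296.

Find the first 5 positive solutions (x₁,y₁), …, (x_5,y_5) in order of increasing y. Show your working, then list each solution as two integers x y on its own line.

√296 → a₀=17, period (4,1,7,1,4,34); ℓ=6 even so k=5
step 0: (17, 1)  from 17·(1,0) + (0,1)
…
step 2: (86, 5)  from 1·(69,4) + (17,1)
step 3: (671, 39)  from 7·(86,5) + (69,4)
step 4: (757, 44)  from 1·(671,39) + (86,5)
step 5: (3699, 215)  from 4·(757,44) + (671,39)
→ (3699, 215).  Check: 3699²=13682601, 296·215²=13682600, difference 1.
k=2:  x_2 = 3699·3699+296·215·215 = 27365201,  y_2 = 3699·215+215·3699 = 1590570
k=3:  x_3 = 3699·27365201+296·215·1590570 = 202447753299,  y_3 = 3699·1590570+215·27365201 = 11767036645
k=4:  x_4 = 3699·202447753299+296·215·11767036645 = 1497708451540801,  y_4 = 3699·11767036645+215·202447753299 = 87052535509140
k=5:  x_5 = 3699·1497708451540801+296·215·87052535509140 = 11080046922051092499,  y_5 = 3699·87052535509140+215·1497708451540801 = 644014645929581075

3699 215
27365201 1590570
202447753299 11767036645
1497708451540801 87052535509140
11080046922051092499 644014645929581075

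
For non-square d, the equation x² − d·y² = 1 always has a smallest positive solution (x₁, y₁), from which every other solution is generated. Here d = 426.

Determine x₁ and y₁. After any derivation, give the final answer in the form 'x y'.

√426 → a₀=20, period (1,1,1,3,2,6,2,3,1,1,1,40); ℓ=12 even so k=11
i=0: a=20 ⇒ p=20, q=1
i=1: a=1 ⇒ p=21, q=1
i=2: a=1 ⇒ p=41, q=2
…
i=4: a=3 ⇒ p=227, q=11
…
i=6: a=6 ⇒ p=3323, q=161
…
i=10: a=1 ⇒ p=56780, q=2751
i=11: a=1 ⇒ p=88751, q=4300
(x₁, y₁) = (88751, 4300);  88751² − 426·4300² = 1 ✓

88751 4300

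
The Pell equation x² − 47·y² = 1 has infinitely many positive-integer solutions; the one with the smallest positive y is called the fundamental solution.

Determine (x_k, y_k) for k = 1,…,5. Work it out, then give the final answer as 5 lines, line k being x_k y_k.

[6; 1,5,1,12] for √47; ℓ=4 ⇒ convergent index 3
step 0: (6, 1)  from 6·(1,0) + (0,1)
step 1: (7, 1)  from 1·(6,1) + (1,0)
step 2: (41, 6)  from 5·(7,1) + (6,1)
step 3: (48, 7)  from 1·(41,6) + (7,1)
→ (48, 7).  Check: 48²=2304, 47·7²=2303, difference 1.
k=2:  x_2 = 48·48+47·7·7 = 4607,  y_2 = 48·7+7·48 = 672
k=3:  x_3 = 48·4607+47·7·672 = 442224,  y_3 = 48·672+7·4607 = 64505
k=4:  x_4 = 48·442224+47·7·64505 = 42448897,  y_4 = 48·64505+7·442224 = 6191808
k=5:  x_5 = 48·42448897+47·7·6191808 = 4074651888,  y_5 = 48·6191808+7·42448897 = 594349063

48 7
4607 672
442224 64505
42448897 6191808
4074651888 594349063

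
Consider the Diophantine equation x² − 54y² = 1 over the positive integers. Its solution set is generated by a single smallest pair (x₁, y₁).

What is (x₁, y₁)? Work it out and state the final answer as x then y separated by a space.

485 66

d=54: √d = [7; 2,1,6,1,2,14] (ℓ=6, even), read p_5/q_5
a_0=7:  p_0=7·1+0=7,  q_0=7·0+1=1
…
a_3=6:  p_3=6·22+15=147,  q_3=6·3+2=20
a_4=1:  p_4=1·147+22=169,  q_4=1·20+3=23
a_5=2:  p_5=2·169+147=485,  q_5=2·23+20=66
fundamental: x₁=485, y₁=66  (since 235225 − 54·4356 = 1)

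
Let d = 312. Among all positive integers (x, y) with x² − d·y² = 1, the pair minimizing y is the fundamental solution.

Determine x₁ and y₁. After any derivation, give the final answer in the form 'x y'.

53 3

[17; 1,1,1,34] for √312; ℓ=4 ⇒ convergent index 3
step 0: (17, 1)  from 17·(1,0) + (0,1)
step 1: (18, 1)  from 1·(17,1) + (1,0)
step 2: (35, 2)  from 1·(18,1) + (17,1)
step 3: (53, 3)  from 1·(35,2) + (18,1)
(x₁, y₁) = (53, 3);  53² − 312·3² = 1 ✓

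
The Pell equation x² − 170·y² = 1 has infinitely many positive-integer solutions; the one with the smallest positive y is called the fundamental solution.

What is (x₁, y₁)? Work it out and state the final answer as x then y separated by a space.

√170 → a₀=13, period (26); ℓ=1 odd so k=1
step 0: (13, 1)  from 13·(1,0) + (0,1)
step 1: (339, 26)  from 26·(13,1) + (1,0)
→ (339, 26).  Check: 339²=114921, 170·26²=114920, difference 1.

339 26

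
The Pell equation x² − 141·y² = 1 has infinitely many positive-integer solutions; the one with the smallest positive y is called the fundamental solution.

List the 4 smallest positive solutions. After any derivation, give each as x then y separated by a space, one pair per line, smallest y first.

95 8
18049 1520
3429215 288792
651532801 54868960

√141 = [11; 1,6,1,22, …], period ℓ=4 (even) → k=3
a_0=11:  p_0=11·1+0=11,  q_0=11·0+1=1
…
a_2=6:  p_2=6·12+11=83,  q_2=6·1+1=7
a_3=1:  p_3=1·83+12=95,  q_3=1·7+1=8
→ (95, 8).  Check: 95²=9025, 141·8²=9024, difference 1.
(95+8√141)^2 = 18049 + 1520√141
(95+8√141)^3 = 3429215 + 288792√141
(95+8√141)^4 = 651532801 + 54868960√141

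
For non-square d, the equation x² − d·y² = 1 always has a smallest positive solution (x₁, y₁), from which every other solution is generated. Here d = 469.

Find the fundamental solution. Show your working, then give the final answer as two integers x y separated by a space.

d=469: √d = [21; 1,1,1,10,6,10,1,1,1,42] (ℓ=10, even), read p_9/q_9
k=0  a_k=21  p_k/q_k = 21/1
k=1  a_k=1  p_k/q_k = 22/1
…
k=5  a_k=6  p_k/q_k = 4223/195
…
k=8  a_k=1  p_k/q_k = 90069/4159
k=9  a_k=1  p_k/q_k = 137215/6336
→ (137215, 6336).  Check: 137215²=18827956225, 469·6336²=18827956224, difference 1.

137215 6336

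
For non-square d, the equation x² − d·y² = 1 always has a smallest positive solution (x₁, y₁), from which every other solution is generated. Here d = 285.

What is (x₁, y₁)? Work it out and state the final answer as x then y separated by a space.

d=285: √d = [16; 1,7,2,7,1,32] (ℓ=6, even), read p_5/q_5
a_0=16:  p_0=16·1+0=16,  q_0=16·0+1=1
a_1=1:  p_1=1·16+1=17,  q_1=1·1+0=1
…
a_4=7:  p_4=7·287+135=2144,  q_4=7·17+8=127
a_5=1:  p_5=1·2144+287=2431,  q_5=1·127+17=144
(x₁, y₁) = (2431, 144);  2431² − 285·144² = 1 ✓

2431 144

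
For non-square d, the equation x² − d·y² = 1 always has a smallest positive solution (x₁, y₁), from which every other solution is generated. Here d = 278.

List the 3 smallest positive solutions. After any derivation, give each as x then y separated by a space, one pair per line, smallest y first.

2501 150
12510001 750300
62575022501 3753000450

[16; 1,2,16,2,1,32] for √278; ℓ=6 ⇒ convergent index 5
a_0=16:  p_0=16·1+0=16,  q_0=16·0+1=1
…
a_2=2:  p_2=2·17+16=50,  q_2=2·1+1=3
…
a_4=2:  p_4=2·817+50=1684,  q_4=2·49+3=101
a_5=1:  p_5=1·1684+817=2501,  q_5=1·101+49=150
(x₁, y₁) = (2501, 150);  2501² − 278·150² = 1 ✓
(2501+150√278)^2 = 12510001 + 750300√278
(2501+150√278)^3 = 62575022501 + 3753000450√278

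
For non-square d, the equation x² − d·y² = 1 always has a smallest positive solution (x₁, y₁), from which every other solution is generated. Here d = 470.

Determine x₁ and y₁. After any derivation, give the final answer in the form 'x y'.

1691 78

[21; 1,2,8,2,1,42] for √470; ℓ=6 ⇒ convergent index 5
step 0: (21, 1)  from 21·(1,0) + (0,1)
…
step 2: (65, 3)  from 2·(22,1) + (21,1)
step 3: (542, 25)  from 8·(65,3) + (22,1)
step 4: (1149, 53)  from 2·(542,25) + (65,3)
step 5: (1691, 78)  from 1·(1149,53) + (542,25)
(x₁, y₁) = (1691, 78);  1691² − 470·78² = 1 ✓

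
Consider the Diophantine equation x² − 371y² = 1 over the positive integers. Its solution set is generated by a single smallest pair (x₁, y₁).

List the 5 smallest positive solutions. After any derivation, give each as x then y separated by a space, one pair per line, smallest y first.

1695 88
5746049 298320
19479104415 1011304712
66034158220801 3428322675360
223855776889410975 11622012858165688

√371 = [19; 3,1,4,1,3,38, …], period ℓ=6 (even) → k=5
step 0: (19, 1)  from 19·(1,0) + (0,1)
…
step 4: (443, 23)  from 1·(366,19) + (77,4)
step 5: (1695, 88)  from 3·(443,23) + (366,19)
(x₁, y₁) = (1695, 88);  1695² − 371·88² = 1 ✓
(x_2, y_2) = (1695·1695 + 371·88·88, 1695·88 + 88·1695) = (5746049, 298320)
(x_3, y_3) = (1695·5746049 + 371·88·298320, 1695·298320 + 88·5746049) = (19479104415, 1011304712)
(x_4, y_4) = (1695·19479104415 + 371·88·1011304712, 1695·1011304712 + 88·19479104415) = (66034158220801, 3428322675360)
(x_5, y_5) = (1695·66034158220801 + 371·88·3428322675360, 1695·3428322675360 + 88·66034158220801) = (223855776889410975, 11622012858165688)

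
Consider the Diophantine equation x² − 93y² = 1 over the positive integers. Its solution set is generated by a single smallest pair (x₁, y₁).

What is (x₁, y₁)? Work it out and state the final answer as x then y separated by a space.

12151 1260

[9; 1,1,1,4,6,4,1,1,1,18] for √93; ℓ=10 ⇒ convergent index 9
i=0: a=9 ⇒ p=9, q=1
i=1: a=1 ⇒ p=10, q=1
i=2: a=1 ⇒ p=19, q=2
…
i=5: a=6 ⇒ p=839, q=87
…
i=7: a=1 ⇒ p=4330, q=449
i=8: a=1 ⇒ p=7821, q=811
i=9: a=1 ⇒ p=12151, q=1260
→ (12151, 1260).  Check: 12151²=147646801, 93·1260²=147646800, difference 1.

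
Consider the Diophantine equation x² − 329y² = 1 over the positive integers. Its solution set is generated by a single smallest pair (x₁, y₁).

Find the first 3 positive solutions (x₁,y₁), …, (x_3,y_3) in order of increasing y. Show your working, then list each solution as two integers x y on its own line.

√329 → a₀=18, period (7,4,2,1,1,4,1,1,2,4,7,36); ℓ=12 even so k=11
a_0=18:  p_0=18·1+0=18,  q_0=18·0+1=1
…
a_2=4:  p_2=4·127+18=526,  q_2=4·7+1=29
…
a_4=1:  p_4=1·1179+526=1705,  q_4=1·65+29=94
…
a_6=4:  p_6=4·2884+1705=13241,  q_6=4·159+94=730
…
a_8=1:  p_8=1·16125+13241=29366,  q_8=1·889+730=1619
a_9=2:  p_9=2·29366+16125=74857,  q_9=2·1619+889=4127
a_10=4:  p_10=4·74857+29366=328794,  q_10=4·4127+1619=18127
a_11=7:  p_11=7·328794+74857=2376415,  q_11=7·18127+4127=131016
→ (2376415, 131016).  Check: 2376415²=5647348252225, 329·131016²=5647348252224, difference 1.
k=2:  x_2 = 2376415·2376415+329·131016·131016 = 11294696504449,  y_2 = 2376415·131016+131016·2376415 = 622696775280
k=3:  x_3 = 2376415·11294696504449+329·131016·622696775280 = 53681772387237964255,  y_3 = 2376415·622696775280+131016·11294696504449 = 2959571914453911384

2376415 131016
11294696504449 622696775280
53681772387237964255 2959571914453911384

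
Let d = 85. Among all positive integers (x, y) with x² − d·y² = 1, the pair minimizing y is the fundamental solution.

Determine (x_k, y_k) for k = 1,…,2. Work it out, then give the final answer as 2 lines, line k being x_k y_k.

285769 30996
163327842721 17715391848

√85 = [9; 4,1,1,4,18, …], period ℓ=5 (odd) → k=9
i=0: a=9 ⇒ p=9, q=1
i=1: a=4 ⇒ p=37, q=4
…
i=3: a=1 ⇒ p=83, q=9
i=4: a=4 ⇒ p=378, q=41
i=5: a=18 ⇒ p=6887, q=747
i=6: a=4 ⇒ p=27926, q=3029
i=7: a=1 ⇒ p=34813, q=3776
i=8: a=1 ⇒ p=62739, q=6805
i=9: a=4 ⇒ p=285769, q=30996
(x₁, y₁) = (285769, 30996);  285769² − 85·30996² = 1 ✓
(x_2, y_2) = (285769·285769 + 85·30996·30996, 285769·30996 + 30996·285769) = (163327842721, 17715391848)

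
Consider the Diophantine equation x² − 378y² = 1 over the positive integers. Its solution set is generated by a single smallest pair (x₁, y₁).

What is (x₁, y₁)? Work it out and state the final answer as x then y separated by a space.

8749 450

d=378: √d = [19; 2,3,1,4,1,3,2,38] (ℓ=8, even), read p_7/q_7
step 0: (19, 1)  from 19·(1,0) + (0,1)
step 1: (39, 2)  from 2·(19,1) + (1,0)
step 2: (136, 7)  from 3·(39,2) + (19,1)
step 3: (175, 9)  from 1·(136,7) + (39,2)
step 4: (836, 43)  from 4·(175,9) + (136,7)
step 5: (1011, 52)  from 1·(836,43) + (175,9)
step 6: (3869, 199)  from 3·(1011,52) + (836,43)
step 7: (8749, 450)  from 2·(3869,199) + (1011,52)
fundamental: x₁=8749, y₁=450  (since 76545001 − 378·202500 = 1)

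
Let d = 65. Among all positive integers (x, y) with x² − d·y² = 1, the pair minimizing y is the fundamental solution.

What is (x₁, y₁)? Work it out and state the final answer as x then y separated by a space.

√65 → a₀=8, period (16); ℓ=1 odd so k=1
a_0=8:  p_0=8·1+0=8,  q_0=8·0+1=1
a_1=16:  p_1=16·8+1=129,  q_1=16·1+0=16
→ (129, 16).  Check: 129²=16641, 65·16²=16640, difference 1.

129 16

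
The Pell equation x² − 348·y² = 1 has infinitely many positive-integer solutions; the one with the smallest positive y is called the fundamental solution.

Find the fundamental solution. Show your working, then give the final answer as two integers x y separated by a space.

√348 → a₀=18, period (1,1,1,8,1,1,1,36); ℓ=8 even so k=7
a_0=18:  p_0=18·1+0=18,  q_0=18·0+1=1
a_1=1:  p_1=1·18+1=19,  q_1=1·1+0=1
a_2=1:  p_2=1·19+18=37,  q_2=1·1+1=2
a_3=1:  p_3=1·37+19=56,  q_3=1·2+1=3
a_4=8:  p_4=8·56+37=485,  q_4=8·3+2=26
…
a_6=1:  p_6=1·541+485=1026,  q_6=1·29+26=55
a_7=1:  p_7=1·1026+541=1567,  q_7=1·55+29=84
→ (1567, 84).  Check: 1567²=2455489, 348·84²=2455488, difference 1.

1567 84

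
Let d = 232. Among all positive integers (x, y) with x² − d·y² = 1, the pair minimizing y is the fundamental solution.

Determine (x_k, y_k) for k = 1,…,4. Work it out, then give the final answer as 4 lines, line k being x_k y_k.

[15; 4,3,7,3,4,30] for √232; ℓ=6 ⇒ convergent index 5
step 0: (15, 1)  from 15·(1,0) + (0,1)
step 1: (61, 4)  from 4·(15,1) + (1,0)
step 2: (198, 13)  from 3·(61,4) + (15,1)
…
step 4: (4539, 298)  from 3·(1447,95) + (198,13)
step 5: (19603, 1287)  from 4·(4539,298) + (1447,95)
→ (19603, 1287).  Check: 19603²=384277609, 232·1287²=384277608, difference 1.
n=2: (19603,1287)∘(19603,1287) = (19603·19603+232·1287·1287, 19603·1287+1287·19603) = (768555217,50458122)
n=3: (768555217,50458122)∘(19603,1287) = (19603·768555217+232·1287·50458122, 19603·50458122+1287·768555217) = (30131975818099,1978261129845)
n=4: (30131975818099,1978261129845)∘(19603,1287) = (19603·30131975818099+232·1287·1978261129845, 19603·1978261129845+1287·30131975818099) = (1181354243155834177,77559705806244948)

19603 1287
768555217 50458122
30131975818099 1978261129845
1181354243155834177 77559705806244948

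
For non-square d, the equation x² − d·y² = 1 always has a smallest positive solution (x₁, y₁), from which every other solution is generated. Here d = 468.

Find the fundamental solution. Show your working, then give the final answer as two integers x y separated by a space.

649 30

[21; 1,1,1,2,1,1,1,42] for √468; ℓ=8 ⇒ convergent index 7
k=0  a_k=21  p_k/q_k = 21/1
k=1  a_k=1  p_k/q_k = 22/1
…
k=6  a_k=1  p_k/q_k = 411/19
k=7  a_k=1  p_k/q_k = 649/30
→ (649, 30).  Check: 649²=421201, 468·30²=421200, difference 1.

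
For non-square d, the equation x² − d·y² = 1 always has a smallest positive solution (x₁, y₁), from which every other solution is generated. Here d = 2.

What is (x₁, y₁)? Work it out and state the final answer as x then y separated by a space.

d=2: √d = [1; 2] (ℓ=1, odd), read p_1/q_1
step 0: (1, 1)  from 1·(1,0) + (0,1)
step 1: (3, 2)  from 2·(1,1) + (1,0)
fundamental: x₁=3, y₁=2  (since 9 − 2·4 = 1)

3 2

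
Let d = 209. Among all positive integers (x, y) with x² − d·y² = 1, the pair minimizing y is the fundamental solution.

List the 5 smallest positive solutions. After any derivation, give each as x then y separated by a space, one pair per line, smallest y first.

46551 3220
4333991201 299788440
403503248748951 27910903337660
37566959460690844801 2598560922243032880
3497559059305735783913751 241931218954759943856100

d=209: √d = [14; 2,5,3,2,3,5,2,28] (ℓ=8, even), read p_7/q_7
step 0: (14, 1)  from 14·(1,0) + (0,1)
…
step 3: (506, 35)  from 3·(159,11) + (29,2)
step 4: (1171, 81)  from 2·(506,35) + (159,11)
…
step 6: (21266, 1471)  from 5·(4019,278) + (1171,81)
step 7: (46551, 3220)  from 2·(21266,1471) + (4019,278)
→ (46551, 3220).  Check: 46551²=2166995601, 209·3220²=2166995600, difference 1.
n=2: (46551,3220)∘(46551,3220) = (46551·46551+209·3220·3220, 46551·3220+3220·46551) = (4333991201,299788440)
n=3: (4333991201,299788440)∘(46551,3220) = (46551·4333991201+209·3220·299788440, 46551·299788440+3220·4333991201) = (403503248748951,27910903337660)
n=4: (403503248748951,27910903337660)∘(46551,3220) = (46551·403503248748951+209·3220·27910903337660, 46551·27910903337660+3220·403503248748951) = (37566959460690844801,2598560922243032880)
n=5: (37566959460690844801,2598560922243032880)∘(46551,3220) = (46551·37566959460690844801+209·3220·2598560922243032880, 46551·2598560922243032880+3220·37566959460690844801) = (3497559059305735783913751,241931218954759943856100)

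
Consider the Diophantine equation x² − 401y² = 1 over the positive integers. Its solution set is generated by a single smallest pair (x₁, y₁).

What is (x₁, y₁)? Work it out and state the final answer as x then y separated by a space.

d=401: √d = [20; 40] (ℓ=1, odd), read p_1/q_1
a_0=20:  p_0=20·1+0=20,  q_0=20·0+1=1
a_1=40:  p_1=40·20+1=801,  q_1=40·1+0=40
→ (801, 40).  Check: 801²=641601, 401·40²=641600, difference 1.

801 40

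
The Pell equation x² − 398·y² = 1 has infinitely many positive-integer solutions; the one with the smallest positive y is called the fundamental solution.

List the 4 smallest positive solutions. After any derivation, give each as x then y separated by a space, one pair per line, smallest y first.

d=398: √d = [19; 1,18,1,38] (ℓ=4, even), read p_3/q_3
a_0=19:  p_0=19·1+0=19,  q_0=19·0+1=1
…
a_2=18:  p_2=18·20+19=379,  q_2=18·1+1=19
a_3=1:  p_3=1·379+20=399,  q_3=1·19+1=20
→ (399, 20).  Check: 399²=159201, 398·20²=159200, difference 1.
n=2: (399,20)∘(399,20) = (399·399+398·20·20, 399·20+20·399) = (318401,15960)
n=3: (318401,15960)∘(399,20) = (399·318401+398·20·15960, 399·15960+20·318401) = (254083599,12736060)
n=4: (254083599,12736060)∘(399,20) = (399·254083599+398·20·12736060, 399·12736060+20·254083599) = (202758393601,10163359920)

399 20
318401 15960
254083599 12736060
202758393601 10163359920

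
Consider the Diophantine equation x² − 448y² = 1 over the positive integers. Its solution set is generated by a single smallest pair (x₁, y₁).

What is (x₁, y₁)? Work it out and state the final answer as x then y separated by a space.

d=448: √d = [21; 6,42] (ℓ=2, even), read p_1/q_1
k=0  a_k=21  p_k/q_k = 21/1
k=1  a_k=6  p_k/q_k = 127/6
(x₁, y₁) = (127, 6);  127² − 448·6² = 1 ✓

127 6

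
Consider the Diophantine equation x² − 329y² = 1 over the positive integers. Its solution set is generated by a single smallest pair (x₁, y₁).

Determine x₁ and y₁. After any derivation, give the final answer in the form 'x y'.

√329 = [18; 7,4,2,1,1,4,1,1,2,4,7,36, …], period ℓ=12 (even) → k=11
i=0: a=18 ⇒ p=18, q=1
…
i=5: a=1 ⇒ p=2884, q=159
i=6: a=4 ⇒ p=13241, q=730
…
i=8: a=1 ⇒ p=29366, q=1619
…
i=10: a=4 ⇒ p=328794, q=18127
i=11: a=7 ⇒ p=2376415, q=131016
fundamental: x₁=2376415, y₁=131016  (since 5647348252225 − 329·17165192256 = 1)

2376415 131016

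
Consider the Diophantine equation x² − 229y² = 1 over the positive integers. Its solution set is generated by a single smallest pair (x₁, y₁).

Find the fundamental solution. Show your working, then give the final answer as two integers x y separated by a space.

[15; 7,1,1,7,30] for √229; ℓ=5 ⇒ convergent index 9
i=0: a=15 ⇒ p=15, q=1
…
i=5: a=30 ⇒ p=51527, q=3405
…
i=8: a=1 ⇒ p=776325, q=51301
i=9: a=7 ⇒ p=5848201, q=386460
→ (5848201, 386460).  Check: 5848201²=34201454936401, 229·386460²=34201454936400, difference 1.

5848201 386460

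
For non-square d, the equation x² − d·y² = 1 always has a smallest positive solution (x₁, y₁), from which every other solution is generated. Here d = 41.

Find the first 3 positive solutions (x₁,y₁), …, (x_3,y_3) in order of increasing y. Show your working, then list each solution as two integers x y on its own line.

2049 320
8396801 1311360
34410088449 5373952960

[6; 2,2,12] for √41; ℓ=3 ⇒ convergent index 5
a_0=6:  p_0=6·1+0=6,  q_0=6·0+1=1
…
a_4=2:  p_4=2·397+32=826,  q_4=2·62+5=129
a_5=2:  p_5=2·826+397=2049,  q_5=2·129+62=320
(x₁, y₁) = (2049, 320);  2049² − 41·320² = 1 ✓
n=2: (2049,320)∘(2049,320) = (2049·2049+41·320·320, 2049·320+320·2049) = (8396801,1311360)
n=3: (8396801,1311360)∘(2049,320) = (2049·8396801+41·320·1311360, 2049·1311360+320·8396801) = (34410088449,5373952960)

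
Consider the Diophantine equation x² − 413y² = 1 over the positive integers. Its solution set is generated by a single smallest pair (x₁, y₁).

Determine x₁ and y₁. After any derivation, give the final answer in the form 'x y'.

[20; 3,9,1,4,1,9,3,40] for √413; ℓ=8 ⇒ convergent index 7
k=0  a_k=20  p_k/q_k = 20/1
k=1  a_k=3  p_k/q_k = 61/3
…
k=3  a_k=1  p_k/q_k = 630/31
k=4  a_k=4  p_k/q_k = 3089/152
k=5  a_k=1  p_k/q_k = 3719/183
k=6  a_k=9  p_k/q_k = 36560/1799
k=7  a_k=3  p_k/q_k = 113399/5580
→ (113399, 5580).  Check: 113399²=12859333201, 413·5580²=12859333200, difference 1.

113399 5580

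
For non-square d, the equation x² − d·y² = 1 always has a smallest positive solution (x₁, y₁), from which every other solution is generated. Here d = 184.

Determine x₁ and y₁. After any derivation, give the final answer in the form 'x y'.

√184 = [13; 1,1,3,2,1,2,1,2,3,1,1,26, …], period ℓ=12 (even) → k=11
step 0: (13, 1)  from 13·(1,0) + (0,1)
step 1: (14, 1)  from 1·(13,1) + (1,0)
…
step 3: (95, 7)  from 3·(27,2) + (14,1)
…
step 6: (841, 62)  from 2·(312,23) + (217,16)
…
step 10: (13741, 1013)  from 1·(10594,781) + (3147,232)
step 11: (24335, 1794)  from 1·(13741,1013) + (10594,781)
(x₁, y₁) = (24335, 1794);  24335² − 184·1794² = 1 ✓

24335 1794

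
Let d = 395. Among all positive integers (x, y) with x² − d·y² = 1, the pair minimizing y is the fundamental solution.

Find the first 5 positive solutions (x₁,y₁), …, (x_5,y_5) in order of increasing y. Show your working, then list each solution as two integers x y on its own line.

159 8
50561 2544
16078239 808984
5112829441 257254368
1625863683999 81806080040

√395 = [19; 1,6,1,38, …], period ℓ=4 (even) → k=3
a_0=19:  p_0=19·1+0=19,  q_0=19·0+1=1
a_1=1:  p_1=1·19+1=20,  q_1=1·1+0=1
a_2=6:  p_2=6·20+19=139,  q_2=6·1+1=7
a_3=1:  p_3=1·139+20=159,  q_3=1·7+1=8
(x₁, y₁) = (159, 8);  159² − 395·8² = 1 ✓
(159+8√395)^2 = 50561 + 2544√395
(159+8√395)^3 = 16078239 + 808984√395
(159+8√395)^4 = 5112829441 + 257254368√395
(159+8√395)^5 = 1625863683999 + 81806080040√395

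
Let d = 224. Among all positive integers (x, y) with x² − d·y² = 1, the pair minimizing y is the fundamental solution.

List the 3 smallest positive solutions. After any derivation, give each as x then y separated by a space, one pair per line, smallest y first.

15 1
449 30
13455 899

√224 = [14; 1,28, …], period ℓ=2 (even) → k=1
step 0: (14, 1)  from 14·(1,0) + (0,1)
step 1: (15, 1)  from 1·(14,1) + (1,0)
→ (15, 1).  Check: 15²=225, 224·1²=224, difference 1.
n=2: (15,1)∘(15,1) = (15·15+224·1·1, 15·1+1·15) = (449,30)
n=3: (449,30)∘(15,1) = (15·449+224·1·30, 15·30+1·449) = (13455,899)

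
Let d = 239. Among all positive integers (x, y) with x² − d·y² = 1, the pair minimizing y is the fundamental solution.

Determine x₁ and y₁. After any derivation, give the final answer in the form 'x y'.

√239 = [15; 2,5,1,2,4,15,4,2,1,5,2,30, …], period ℓ=12 (even) → k=11
step 0: (15, 1)  from 15·(1,0) + (0,1)
step 1: (31, 2)  from 2·(15,1) + (1,0)
step 2: (170, 11)  from 5·(31,2) + (15,1)
step 3: (201, 13)  from 1·(170,11) + (31,2)
…
step 5: (2489, 161)  from 4·(572,37) + (201,13)
step 6: (37907, 2452)  from 15·(2489,161) + (572,37)
step 7: (154117, 9969)  from 4·(37907,2452) + (2489,161)
…
step 9: (500258, 32359)  from 1·(346141,22390) + (154117,9969)
step 10: (2847431, 184185)  from 5·(500258,32359) + (346141,22390)
step 11: (6195120, 400729)  from 2·(2847431,184185) + (500258,32359)
fundamental: x₁=6195120, y₁=400729  (since 38379511814400 − 239·160583731441 = 1)

6195120 400729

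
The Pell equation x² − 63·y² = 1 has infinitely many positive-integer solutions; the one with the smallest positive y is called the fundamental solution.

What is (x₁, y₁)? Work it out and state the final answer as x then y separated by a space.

8 1

d=63: √d = [7; 1,14] (ℓ=2, even), read p_1/q_1
i=0: a=7 ⇒ p=7, q=1
i=1: a=1 ⇒ p=8, q=1
→ (8, 1).  Check: 8²=64, 63·1²=63, difference 1.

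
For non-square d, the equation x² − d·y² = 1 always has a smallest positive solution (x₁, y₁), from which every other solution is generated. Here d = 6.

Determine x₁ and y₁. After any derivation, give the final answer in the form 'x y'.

5 2

√6 → a₀=2, period (2,4); ℓ=2 even so k=1
a_0=2:  p_0=2·1+0=2,  q_0=2·0+1=1
a_1=2:  p_1=2·2+1=5,  q_1=2·1+0=2
(x₁, y₁) = (5, 2);  5² − 6·2² = 1 ✓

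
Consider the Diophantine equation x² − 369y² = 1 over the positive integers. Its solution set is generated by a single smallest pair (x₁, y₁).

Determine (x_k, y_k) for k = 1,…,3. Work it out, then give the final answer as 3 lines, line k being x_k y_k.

√369 → a₀=19, period (4,1,3,2,7,4,7,2,3,1,4,38); ℓ=12 even so k=11
i=0: a=19 ⇒ p=19, q=1
i=1: a=4 ⇒ p=77, q=4
…
i=4: a=2 ⇒ p=826, q=43
…
i=6: a=4 ⇒ p=25414, q=1323
i=7: a=7 ⇒ p=184045, q=9581
…
i=10: a=1 ⇒ p=1758061, q=91521
i=11: a=4 ⇒ p=8396801, q=437120
(x₁, y₁) = (8396801, 437120);  8396801² − 369·437120² = 1 ✓
(8396801+437120√369)^2 = 141012534067201 + 7340819306240√369
(8396801+437120√369)^3 = 2368108374136006451201 + 123278797782910239360√369

8396801 437120
141012534067201 7340819306240
2368108374136006451201 123278797782910239360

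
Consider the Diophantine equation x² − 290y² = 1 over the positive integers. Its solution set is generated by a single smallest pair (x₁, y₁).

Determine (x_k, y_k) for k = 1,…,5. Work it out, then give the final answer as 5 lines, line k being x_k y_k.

579 34
670481 39372
776416419 45592742
899089542721 52796355864
1041144914054499 61138134497770

[17; 34] for √290; ℓ=1 ⇒ convergent index 1
k=0  a_k=17  p_k/q_k = 17/1
k=1  a_k=34  p_k/q_k = 579/34
→ (579, 34).  Check: 579²=335241, 290·34²=335240, difference 1.
n=2: (579,34)∘(579,34) = (579·579+290·34·34, 579·34+34·579) = (670481,39372)
n=3: (670481,39372)∘(579,34) = (579·670481+290·34·39372, 579·39372+34·670481) = (776416419,45592742)
n=4: (776416419,45592742)∘(579,34) = (579·776416419+290·34·45592742, 579·45592742+34·776416419) = (899089542721,52796355864)
n=5: (899089542721,52796355864)∘(579,34) = (579·899089542721+290·34·52796355864, 579·52796355864+34·899089542721) = (1041144914054499,61138134497770)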